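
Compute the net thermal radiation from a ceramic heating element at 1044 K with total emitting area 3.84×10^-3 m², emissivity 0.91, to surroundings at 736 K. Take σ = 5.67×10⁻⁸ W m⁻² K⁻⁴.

Q = εσA(T⁴ − T_s⁴). T⁴ − T_s⁴ = (1044)⁴ − (736)⁴ = 1.19×10^12 − 2.93×10^11 = 8.95×10^11 K⁴.
Q = 0.91 × 5.67×10⁻⁸ × 3.84×10^-3 × 8.95×10^11 = 177 W.

Q ≈ 177 W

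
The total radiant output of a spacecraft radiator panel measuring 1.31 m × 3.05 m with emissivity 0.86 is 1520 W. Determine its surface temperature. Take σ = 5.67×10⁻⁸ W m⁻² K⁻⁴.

T ≈ 297 K

A = 1.31 × 3.05 = 4.00 m².
From P = εσAT⁴, T = (P / εσA)^(1/4) = (1520 / (0.86 × 5.67×10⁻⁸ × 4.00))^(1/4).
T = (7.80×10^9)^(1/4) = 297 K.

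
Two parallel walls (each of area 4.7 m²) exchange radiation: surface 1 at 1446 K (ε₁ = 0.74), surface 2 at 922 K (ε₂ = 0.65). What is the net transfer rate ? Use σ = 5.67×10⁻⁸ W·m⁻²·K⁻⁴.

Q ≈ 5.15×10^5 W

For two large parallel gray plates, q = σ(T₁⁴ − T₂⁴) / (1/ε₁ + 1/ε₂ − 1).
1/ε₁ + 1/ε₂ − 1 = 1/0.74 + 1/0.65 − 1 = 1.890.
T₁⁴ − T₂⁴ = 4.37×10^12 − 7.23×10^11 = 3.65×10^12 K⁴.
q = 5.67×10⁻⁸ × 3.65×10^12 / 1.890 = 1.09×10^5 W/m².
Q = q·A = 1.09×10^5 × 4.7 = 5.15×10^5 W.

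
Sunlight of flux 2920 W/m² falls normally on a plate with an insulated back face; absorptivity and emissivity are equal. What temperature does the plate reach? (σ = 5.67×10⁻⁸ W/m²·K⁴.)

Absorbed flux αS = emitted flux εσT⁴ (one radiating face); with α = ε, T = (S/σ)^(1/4).
T = (2920 / 5.67×10⁻⁸)^(1/4) = (5.15×10^10)^(1/4).
T = 476 K.

T ≈ 476 K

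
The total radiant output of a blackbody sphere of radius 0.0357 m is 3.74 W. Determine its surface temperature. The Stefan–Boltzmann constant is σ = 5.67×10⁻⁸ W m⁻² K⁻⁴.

A = 4πr² = 4π × (0.0357)² = 0.0160 m².
From P = σAT⁴, T = (P / σA)^(1/4) = (3.74 / (5.67×10⁻⁸ × 0.0160))^(1/4).
T = (4.12×10^9)^(1/4) = 253 K.

T ≈ 253 K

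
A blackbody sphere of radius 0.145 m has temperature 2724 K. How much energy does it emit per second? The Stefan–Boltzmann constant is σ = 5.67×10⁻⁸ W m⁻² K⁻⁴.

A = 4πr² = 4π × (0.145)² = 0.264 m².
P = σAT⁴ = 5.67×10⁻⁸ × 0.264 × (2724)⁴ = 5.67×10⁻⁸ × 0.264 × 5.51×10^13.
P = 8.25×10^5 W.

P ≈ 8.25×10^5 W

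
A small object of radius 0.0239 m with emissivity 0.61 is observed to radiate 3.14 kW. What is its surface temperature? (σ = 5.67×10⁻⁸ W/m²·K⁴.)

T ≈ 1890 K

A = 4πr² = 4π × (0.0239)² = 7.18×10^-3 m².
From P = εσAT⁴, T = (P / εσA)^(1/4) = (3140 / (0.61 × 5.67×10⁻⁸ × 7.18×10^-3))^(1/4).
T = (1.26×10^13)^(1/4) = 1890 K.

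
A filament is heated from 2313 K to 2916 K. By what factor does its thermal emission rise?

ratio ≈ 2.53

P ∝ T⁴, so the ratio is (2916/2313)⁴ = (1.261)⁴ = 2.53.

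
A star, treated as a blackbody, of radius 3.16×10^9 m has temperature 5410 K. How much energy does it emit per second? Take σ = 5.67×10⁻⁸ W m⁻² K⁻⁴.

A = 4πr² = 4π × (3.16×10^9)² = 1.25×10^20 m².
P = σAT⁴ = 5.67×10⁻⁸ × 1.25×10^20 × (5410)⁴ = 5.67×10⁻⁸ × 1.25×10^20 × 8.57×10^14.
P = 6.09×10^27 W.

P ≈ 6.09×10^27 W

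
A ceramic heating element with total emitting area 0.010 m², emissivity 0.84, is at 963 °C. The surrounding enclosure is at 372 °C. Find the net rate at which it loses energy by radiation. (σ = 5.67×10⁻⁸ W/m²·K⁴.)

Convert: 963 °C = 1236 K; 372 °C = 645 K.
Q = εσA(T⁴ − T_s⁴). T⁴ − T_s⁴ = (1236)⁴ − (645)⁴ = 2.33×10^12 − 1.73×10^11 = 2.16×10^12 K⁴.
Q = 0.84 × 5.67×10⁻⁸ × 0.0100 × 2.16×10^12 = 1030 W.

Q ≈ 1030 W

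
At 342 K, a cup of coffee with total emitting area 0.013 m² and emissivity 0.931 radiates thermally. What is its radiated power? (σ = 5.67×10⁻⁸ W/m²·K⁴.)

Stefan–Boltzmann: P = εσAT⁴ = 0.931 × 5.67×10⁻⁸ × 0.0130 × (342)⁴ = 0.931 × 5.67×10⁻⁸ × 0.0130 × 1.37×10^10.
P = 9.39 W.

P ≈ 9.39 W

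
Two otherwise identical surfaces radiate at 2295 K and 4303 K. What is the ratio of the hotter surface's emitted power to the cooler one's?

P ∝ T⁴, so the ratio is (4303/2295)⁴ = (1.875)⁴ = 12.4.

ratio ≈ 12.4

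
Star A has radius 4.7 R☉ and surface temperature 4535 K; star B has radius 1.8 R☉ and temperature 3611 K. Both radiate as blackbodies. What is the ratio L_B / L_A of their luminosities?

L_B/L_A ≈ 0.0590

L = 4πR²σT⁴ ∝ R²T⁴, so L_B/L_A = (1.8/4.7)² × (3611/4535)⁴ = 0.147 × 0.402 = 0.0590.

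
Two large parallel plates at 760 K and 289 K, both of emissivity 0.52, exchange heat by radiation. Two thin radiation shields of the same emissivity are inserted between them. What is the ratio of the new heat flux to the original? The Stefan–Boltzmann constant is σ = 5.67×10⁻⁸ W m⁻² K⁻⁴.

With N identical shields there are N+1 = 3 gaps in series, each with the same radiative resistance, so the flux falls to 1/(N+1) of its unshielded value.

ratio ≈ 0.333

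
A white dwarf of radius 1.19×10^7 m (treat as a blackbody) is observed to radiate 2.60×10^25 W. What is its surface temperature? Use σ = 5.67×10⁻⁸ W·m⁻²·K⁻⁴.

T ≈ 22500 K

A = 4πr² = 4π × (1.19×10^7)² = 1.78×10^15 m².
From P = σAT⁴, T = (P / σA)^(1/4) = (2.60×10^25 / (5.67×10⁻⁸ × 1.78×10^15))^(1/4).
T = (2.58×10^17)^(1/4) = 22500 K.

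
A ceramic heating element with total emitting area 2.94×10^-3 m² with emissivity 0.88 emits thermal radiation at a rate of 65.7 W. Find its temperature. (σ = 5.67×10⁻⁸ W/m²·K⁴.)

From P = εσAT⁴, T = (P / εσA)^(1/4) = (65.7 / (0.88 × 5.67×10⁻⁸ × 2.94×10^-3))^(1/4).
T = (4.48×10^11)^(1/4) = 818 K.

T ≈ 818 K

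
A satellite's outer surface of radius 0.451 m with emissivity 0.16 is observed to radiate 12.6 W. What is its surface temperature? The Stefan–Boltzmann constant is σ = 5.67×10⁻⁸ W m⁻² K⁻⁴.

T ≈ 153 K

A = 4πr² = 4π × (0.451)² = 2.56 m².
From P = εσAT⁴, T = (P / εσA)^(1/4) = (12.6 / (0.16 × 5.67×10⁻⁸ × 2.56))^(1/4).
T = (5.43×10^8)^(1/4) = 153 K.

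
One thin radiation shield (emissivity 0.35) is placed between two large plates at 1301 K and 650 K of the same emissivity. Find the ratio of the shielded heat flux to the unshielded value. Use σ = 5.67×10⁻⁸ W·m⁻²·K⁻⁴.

ratio ≈ 0.500

With N identical shields there are N+1 = 2 gaps in series, each with the same radiative resistance, so the flux falls to 1/(N+1) of its unshielded value.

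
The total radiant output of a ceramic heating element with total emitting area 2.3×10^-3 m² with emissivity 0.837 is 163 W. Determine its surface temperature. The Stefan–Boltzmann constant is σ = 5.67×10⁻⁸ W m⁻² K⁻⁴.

T ≈ 1110 K

From P = εσAT⁴, T = (P / εσA)^(1/4) = (163 / (0.837 × 5.67×10⁻⁸ × 2.30×10^-3))^(1/4).
T = (1.49×10^12)^(1/4) = 1110 K.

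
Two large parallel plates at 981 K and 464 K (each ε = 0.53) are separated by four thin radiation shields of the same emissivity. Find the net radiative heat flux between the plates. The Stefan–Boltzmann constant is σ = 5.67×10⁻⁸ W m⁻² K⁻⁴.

q ≈ 3600 W/m²

Each of the 5 gaps contributes resistance (2/ε − 1) = 2/0.53 − 1 = 2.774; total = 13.87.
q = σ(T₁⁴ − T₂⁴) / 13.87 = 5.67×10⁻⁸ × 8.80×10^11 / 13.87 = 3600 W/m².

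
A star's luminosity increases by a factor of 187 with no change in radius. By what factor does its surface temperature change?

P ∝ T⁴ ⇒ T ∝ P^(1/4), so T scales by (187)^(1/4) = 3.70.

factor ≈ 3.70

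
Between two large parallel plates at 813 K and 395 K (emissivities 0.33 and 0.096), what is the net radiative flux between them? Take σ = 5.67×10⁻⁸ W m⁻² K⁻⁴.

For two large parallel gray plates, q = σ(T₁⁴ − T₂⁴) / (1/ε₁ + 1/ε₂ − 1).
1/ε₁ + 1/ε₂ − 1 = 1/0.33 + 1/0.096 − 1 = 12.45.
T₁⁴ − T₂⁴ = 4.37×10^11 − 2.43×10^10 = 4.13×10^11 K⁴.
q = 5.67×10⁻⁸ × 4.13×10^11 / 12.45 = 1880 W/m².

q ≈ 1880 W/m²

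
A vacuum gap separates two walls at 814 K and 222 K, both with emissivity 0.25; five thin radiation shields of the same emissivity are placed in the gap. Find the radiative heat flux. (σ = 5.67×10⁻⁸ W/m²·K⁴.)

Each of the 6 gaps contributes resistance (2/ε − 1) = 2/0.25 − 1 = 7.000; total = 42.00.
q = σ(T₁⁴ − T₂⁴) / 42.00 = 5.67×10⁻⁸ × 4.37×10^11 / 42.00 = 589 W/m².

q ≈ 589 W/m²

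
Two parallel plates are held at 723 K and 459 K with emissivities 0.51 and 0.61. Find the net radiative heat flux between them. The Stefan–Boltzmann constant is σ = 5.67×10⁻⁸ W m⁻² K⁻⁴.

For two large parallel gray plates, q = σ(T₁⁴ − T₂⁴) / (1/ε₁ + 1/ε₂ − 1).
1/ε₁ + 1/ε₂ − 1 = 1/0.51 + 1/0.61 − 1 = 2.600.
T₁⁴ − T₂⁴ = 2.73×10^11 − 4.44×10^10 = 2.29×10^11 K⁴.
q = 5.67×10⁻⁸ × 2.29×10^11 / 2.600 = 4990 W/m².

q ≈ 4990 W/m²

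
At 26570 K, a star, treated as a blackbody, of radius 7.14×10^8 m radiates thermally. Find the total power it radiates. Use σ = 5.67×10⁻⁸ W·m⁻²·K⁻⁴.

A = 4πr² = 4π × (7.14×10^8)² = 6.41×10^18 m².
P = σAT⁴ = 5.67×10⁻⁸ × 6.41×10^18 × (26570)⁴ = 5.67×10⁻⁸ × 6.41×10^18 × 4.98×10^17.
P = 1.81×10^29 W.

P ≈ 1.81×10^29 W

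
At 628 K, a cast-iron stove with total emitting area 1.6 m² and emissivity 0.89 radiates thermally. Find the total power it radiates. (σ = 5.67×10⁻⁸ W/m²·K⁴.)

P = εσAT⁴ = 0.89 × 5.67×10⁻⁸ × 1.60 × (628)⁴ = 0.89 × 5.67×10⁻⁸ × 1.60 × 1.56×10^11.
P = 12600 W.

P ≈ 12600 W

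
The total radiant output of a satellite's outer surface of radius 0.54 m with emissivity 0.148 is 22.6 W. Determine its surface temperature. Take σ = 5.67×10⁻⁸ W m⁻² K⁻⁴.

T ≈ 165 K

A = 4πr² = 4π × (0.54)² = 3.66 m².
From P = εσAT⁴, T = (P / εσA)^(1/4) = (22.6 / (0.148 × 5.67×10⁻⁸ × 3.66))^(1/4).
T = (7.35×10^8)^(1/4) = 165 K.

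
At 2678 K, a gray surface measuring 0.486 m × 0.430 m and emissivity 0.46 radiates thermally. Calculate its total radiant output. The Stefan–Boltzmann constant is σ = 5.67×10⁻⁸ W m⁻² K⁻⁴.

A = 0.486 × 0.430 = 0.209 m².
P = εσAT⁴ = 0.46 × 5.67×10⁻⁸ × 0.209 × (2678)⁴ = 0.46 × 5.67×10⁻⁸ × 0.209 × 5.14×10^13.
P = 2.80×10^5 W.

P ≈ 2.80×10^5 W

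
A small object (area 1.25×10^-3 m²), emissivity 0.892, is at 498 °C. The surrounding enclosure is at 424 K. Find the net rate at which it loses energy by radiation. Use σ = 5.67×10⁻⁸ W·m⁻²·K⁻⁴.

Q ≈ 20.3 W

Convert: 498 °C = 771 K.
Q = εσA(T⁴ − T_s⁴). T⁴ − T_s⁴ = (771)⁴ − (424)⁴ = 3.53×10^11 − 3.23×10^10 = 3.21×10^11 K⁴.
Q = 0.892 × 5.67×10⁻⁸ × 1.25×10^-3 × 3.21×10^11 = 20.3 W.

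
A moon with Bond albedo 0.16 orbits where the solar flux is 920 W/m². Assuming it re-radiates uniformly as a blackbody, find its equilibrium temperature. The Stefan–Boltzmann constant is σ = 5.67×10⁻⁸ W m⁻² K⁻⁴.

T ≈ 242 K

Power absorbed = (1−a)S·πR²; power emitted = 4πR²σT⁴. Equating and cancelling πR²:
T = ((1−a)S / 4σ)^(1/4) = (773 / (4 × 5.67×10⁻⁸))^(1/4) = (3.41×10^9)^(1/4).
T = 242 K.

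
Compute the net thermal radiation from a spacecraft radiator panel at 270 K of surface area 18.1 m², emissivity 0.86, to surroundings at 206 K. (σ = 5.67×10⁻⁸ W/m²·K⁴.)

Q ≈ 3100 W

Q = εσA(T⁴ − T_s⁴). T⁴ − T_s⁴ = (270)⁴ − (206)⁴ = 5.31×10^9 − 1.80×10^9 = 3.51×10^9 K⁴.
Q = 0.86 × 5.67×10⁻⁸ × 18.1 × 3.51×10^9 = 3100 W.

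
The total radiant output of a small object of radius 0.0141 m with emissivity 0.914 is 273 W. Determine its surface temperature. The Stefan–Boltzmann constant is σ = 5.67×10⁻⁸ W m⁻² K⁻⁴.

T ≈ 1210 K

A = 4πr² = 4π × (0.0141)² = 2.50×10^-3 m².
From P = εσAT⁴, T = (P / εσA)^(1/4) = (273 / (0.914 × 5.67×10⁻⁸ × 2.50×10^-3))^(1/4).
T = (2.11×10^12)^(1/4) = 1210 K.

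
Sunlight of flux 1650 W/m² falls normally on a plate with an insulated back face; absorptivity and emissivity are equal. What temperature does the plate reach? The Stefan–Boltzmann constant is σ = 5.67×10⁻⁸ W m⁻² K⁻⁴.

Absorbed flux αS = emitted flux εσT⁴ (one radiating face); with α = ε, T = (S/σ)^(1/4).
T = (1650 / 5.67×10⁻⁸)^(1/4) = (2.91×10^10)^(1/4).
T = 413 K.

T ≈ 413 K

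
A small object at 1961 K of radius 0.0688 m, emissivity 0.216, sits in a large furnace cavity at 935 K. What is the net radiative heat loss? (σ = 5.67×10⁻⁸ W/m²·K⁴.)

Q ≈ 10200 W

A = 4πr² = 4π × (0.0688)² = 0.0595 m².
Q = εσA(T⁴ − T_s⁴). T⁴ − T_s⁴ = (1961)⁴ − (935)⁴ = 1.48×10^13 − 7.64×10^11 = 1.40×10^13 K⁴.
Q = 0.216 × 5.67×10⁻⁸ × 0.0595 × 1.40×10^13 = 10200 W.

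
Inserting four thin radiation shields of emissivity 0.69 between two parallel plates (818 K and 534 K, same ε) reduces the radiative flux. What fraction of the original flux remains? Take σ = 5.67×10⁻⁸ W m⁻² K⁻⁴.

With N identical shields there are N+1 = 5 gaps in series, each with the same radiative resistance, so the flux falls to 1/(N+1) of its unshielded value.

ratio ≈ 0.200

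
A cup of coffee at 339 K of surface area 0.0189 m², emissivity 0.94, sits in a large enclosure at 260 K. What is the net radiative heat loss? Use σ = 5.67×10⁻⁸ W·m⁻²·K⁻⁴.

Q = εσA(T⁴ − T_s⁴). T⁴ − T_s⁴ = (339)⁴ − (260)⁴ = 1.32×10^10 − 4.57×10^9 = 8.64×10^9 K⁴.
Q = 0.94 × 5.67×10⁻⁸ × 0.0189 × 8.64×10^9 = 8.70 W.

Q ≈ 8.70 W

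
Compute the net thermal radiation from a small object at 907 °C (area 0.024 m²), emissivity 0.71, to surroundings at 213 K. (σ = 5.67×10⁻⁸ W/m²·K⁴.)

Convert: 907 °C = 1180 K.
Q = εσA(T⁴ − T_s⁴). T⁴ − T_s⁴ = (1180)⁴ − (213)⁴ = 1.94×10^12 − 2.06×10^9 = 1.94×10^12 K⁴.
Q = 0.71 × 5.67×10⁻⁸ × 0.0240 × 1.94×10^12 = 1870 W.

Q ≈ 1870 W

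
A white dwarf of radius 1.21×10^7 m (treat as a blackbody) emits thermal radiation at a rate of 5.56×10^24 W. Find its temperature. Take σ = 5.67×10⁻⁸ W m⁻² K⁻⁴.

T ≈ 15200 K

A = 4πr² = 4π × (1.21×10^7)² = 1.84×10^15 m².
From P = σAT⁴, T = (P / σA)^(1/4) = (5.56×10^24 / (5.67×10⁻⁸ × 1.84×10^15))^(1/4).
T = (5.33×10^16)^(1/4) = 15200 K.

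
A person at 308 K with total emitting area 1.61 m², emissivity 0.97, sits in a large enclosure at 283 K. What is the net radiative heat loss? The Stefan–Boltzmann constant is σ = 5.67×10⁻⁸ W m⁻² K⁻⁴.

Q = εσA(T⁴ − T_s⁴). T⁴ − T_s⁴ = (308)⁴ − (283)⁴ = 9.00×10^9 − 6.41×10^9 = 2.58×10^9 K⁴.
Q = 0.97 × 5.67×10⁻⁸ × 1.61 × 2.58×10^9 = 229 W.

Q ≈ 229 W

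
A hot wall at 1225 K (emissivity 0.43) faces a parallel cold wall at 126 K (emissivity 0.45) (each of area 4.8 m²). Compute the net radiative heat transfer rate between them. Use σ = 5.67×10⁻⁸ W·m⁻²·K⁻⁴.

For two large parallel gray plates, q = σ(T₁⁴ − T₂⁴) / (1/ε₁ + 1/ε₂ − 1).
1/ε₁ + 1/ε₂ − 1 = 1/0.43 + 1/0.45 − 1 = 3.548.
T₁⁴ − T₂⁴ = 2.25×10^12 − 2.52×10^8 = 2.25×10^12 K⁴.
q = 5.67×10⁻⁸ × 2.25×10^12 / 3.548 = 36000 W/m².
Q = q·A = 36000 × 4.8 = 1.73×10^5 W.

Q ≈ 1.73×10^5 W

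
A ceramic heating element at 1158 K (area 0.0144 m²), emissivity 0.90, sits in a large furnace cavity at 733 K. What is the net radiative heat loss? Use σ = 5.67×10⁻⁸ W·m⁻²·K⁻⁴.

Q = εσA(T⁴ − T_s⁴). T⁴ − T_s⁴ = (1158)⁴ − (733)⁴ = 1.80×10^12 − 2.89×10^11 = 1.51×10^12 K⁴.
Q = 0.90 × 5.67×10⁻⁸ × 0.0144 × 1.51×10^12 = 1110 W.

Q ≈ 1110 W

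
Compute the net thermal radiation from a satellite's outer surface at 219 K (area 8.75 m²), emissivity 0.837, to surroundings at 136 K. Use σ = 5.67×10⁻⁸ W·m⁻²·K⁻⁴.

Q ≈ 813 W

Q = εσA(T⁴ − T_s⁴). T⁴ − T_s⁴ = (219)⁴ − (136)⁴ = 2.30×10^9 − 3.42×10^8 = 1.96×10^9 K⁴.
Q = 0.837 × 5.67×10⁻⁸ × 8.75 × 1.96×10^9 = 813 W.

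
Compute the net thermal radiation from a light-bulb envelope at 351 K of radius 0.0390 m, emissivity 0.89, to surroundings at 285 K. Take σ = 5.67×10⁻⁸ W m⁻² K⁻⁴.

A = 4πr² = 4π × (0.0390)² = 0.0191 m².
Q = εσA(T⁴ − T_s⁴). T⁴ − T_s⁴ = (351)⁴ − (285)⁴ = 1.52×10^10 − 6.60×10^9 = 8.58×10^9 K⁴.
Q = 0.89 × 5.67×10⁻⁸ × 0.0191 × 8.58×10^9 = 8.28 W.

Q ≈ 8.28 W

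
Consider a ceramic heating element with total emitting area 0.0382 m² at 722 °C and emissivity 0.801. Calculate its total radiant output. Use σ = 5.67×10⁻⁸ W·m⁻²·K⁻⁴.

722 °C = 995 K.
P = εσAT⁴ = 0.801 × 5.67×10⁻⁸ × 0.0382 × (995)⁴ = 0.801 × 5.67×10⁻⁸ × 0.0382 × 9.80×10^11.
P = 1700 W.

P ≈ 1700 W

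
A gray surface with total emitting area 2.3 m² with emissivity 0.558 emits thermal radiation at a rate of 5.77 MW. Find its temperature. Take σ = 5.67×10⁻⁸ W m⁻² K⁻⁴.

T ≈ 2980 K

From P = εσAT⁴, T = (P / εσA)^(1/4) = (5.77×10^6 / (0.558 × 5.67×10⁻⁸ × 2.30))^(1/4).
T = (7.93×10^13)^(1/4) = 2980 K.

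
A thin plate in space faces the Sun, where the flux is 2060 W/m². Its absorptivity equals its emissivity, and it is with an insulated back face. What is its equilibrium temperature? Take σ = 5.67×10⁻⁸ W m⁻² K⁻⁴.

T ≈ 437 K

Absorbed flux αS = emitted flux εσT⁴ (one radiating face); with α = ε, T = (S/σ)^(1/4).
T = (2060 / 5.67×10⁻⁸)^(1/4) = (3.63×10^10)^(1/4).
T = 437 K.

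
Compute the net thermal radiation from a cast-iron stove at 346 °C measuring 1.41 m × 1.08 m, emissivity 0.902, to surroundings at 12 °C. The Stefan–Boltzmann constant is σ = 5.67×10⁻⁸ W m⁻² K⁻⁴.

Q ≈ 10900 W

A = 1.41 × 1.08 = 1.52 m².
Convert: 346 °C = 619 K; 12 °C = 285 K.
Q = εσA(T⁴ − T_s⁴). T⁴ − T_s⁴ = (619)⁴ − (285)⁴ = 1.47×10^11 − 6.60×10^9 = 1.40×10^11 K⁴.
Q = 0.902 × 5.67×10⁻⁸ × 1.52 × 1.40×10^11 = 10900 W.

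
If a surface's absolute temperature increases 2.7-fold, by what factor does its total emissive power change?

P ∝ T⁴, so the power scales as (2.7)⁴ = 53.1.

factor ≈ 53.1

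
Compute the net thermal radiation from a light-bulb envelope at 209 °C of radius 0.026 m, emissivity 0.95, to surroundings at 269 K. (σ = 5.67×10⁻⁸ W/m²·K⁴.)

A = 4πr² = 4π × (0.026)² = 8.49×10^-3 m².
Convert: 209 °C = 482 K.
Q = εσA(T⁴ − T_s⁴). T⁴ − T_s⁴ = (482)⁴ − (269)⁴ = 5.40×10^10 − 5.24×10^9 = 4.87×10^10 K⁴.
Q = 0.95 × 5.67×10⁻⁸ × 8.49×10^-3 × 4.87×10^10 = 22.3 W.

Q ≈ 22.3 W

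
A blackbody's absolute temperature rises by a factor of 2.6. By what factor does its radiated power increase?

factor ≈ 45.7

P ∝ T⁴, so the power scales as (2.6)⁴ = 45.7.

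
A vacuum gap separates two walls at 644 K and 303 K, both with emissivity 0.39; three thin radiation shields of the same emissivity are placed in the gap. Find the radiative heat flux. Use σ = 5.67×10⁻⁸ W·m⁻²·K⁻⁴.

Each of the 4 gaps contributes resistance (2/ε − 1) = 2/0.39 − 1 = 4.128; total = 16.51.
q = σ(T₁⁴ − T₂⁴) / 16.51 = 5.67×10⁻⁸ × 1.64×10^11 / 16.51 = 562 W/m².

q ≈ 562 W/m²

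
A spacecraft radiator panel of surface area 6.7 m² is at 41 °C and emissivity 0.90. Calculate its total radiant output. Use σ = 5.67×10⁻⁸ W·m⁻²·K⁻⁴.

P ≈ 3320 W

41 °C = 314 K.
P = εσAT⁴ = 0.90 × 5.67×10⁻⁸ × 6.70 × (314)⁴ = 0.90 × 5.67×10⁻⁸ × 6.70 × 9.72×10^9.
P = 3320 W.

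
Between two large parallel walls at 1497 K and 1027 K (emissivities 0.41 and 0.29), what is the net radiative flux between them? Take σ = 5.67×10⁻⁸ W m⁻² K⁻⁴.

q ≈ 45400 W/m²

For two large parallel gray plates, q = σ(T₁⁴ − T₂⁴) / (1/ε₁ + 1/ε₂ − 1).
1/ε₁ + 1/ε₂ − 1 = 1/0.41 + 1/0.29 − 1 = 4.887.
T₁⁴ − T₂⁴ = 5.02×10^12 − 1.11×10^12 = 3.91×10^12 K⁴.
q = 5.67×10⁻⁸ × 3.91×10^12 / 4.887 = 45400 W/m².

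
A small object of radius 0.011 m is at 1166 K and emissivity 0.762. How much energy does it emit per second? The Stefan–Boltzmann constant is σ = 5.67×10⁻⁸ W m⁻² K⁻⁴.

P ≈ 121 W

A = 4πr² = 4π × (0.011)² = 1.52×10^-3 m².
P = εσAT⁴ = 0.762 × 5.67×10⁻⁸ × 1.52×10^-3 × (1166)⁴ = 0.762 × 5.67×10⁻⁸ × 1.52×10^-3 × 1.85×10^12.
P = 121 W.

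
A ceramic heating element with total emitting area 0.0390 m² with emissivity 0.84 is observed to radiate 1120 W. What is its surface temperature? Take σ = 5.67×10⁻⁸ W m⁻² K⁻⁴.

T ≈ 881 K

From P = εσAT⁴, T = (P / εσA)^(1/4) = (1120 / (0.84 × 5.67×10⁻⁸ × 0.0390))^(1/4).
T = (6.03×10^11)^(1/4) = 881 K.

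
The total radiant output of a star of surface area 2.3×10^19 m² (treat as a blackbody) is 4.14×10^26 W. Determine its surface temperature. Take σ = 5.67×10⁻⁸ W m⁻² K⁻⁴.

T ≈ 4220 K

From P = σAT⁴, T = (P / σA)^(1/4) = (4.14×10^26 / (5.67×10⁻⁸ × 2.30×10^19))^(1/4).
T = (3.17×10^14)^(1/4) = 4220 K.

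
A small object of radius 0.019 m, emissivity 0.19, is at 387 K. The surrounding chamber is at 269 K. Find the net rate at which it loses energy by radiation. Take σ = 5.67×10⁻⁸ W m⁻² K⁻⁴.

Q ≈ 0.840 W

A = 4πr² = 4π × (0.019)² = 4.54×10^-3 m².
Q = εσA(T⁴ − T_s⁴). T⁴ − T_s⁴ = (387)⁴ − (269)⁴ = 2.24×10^10 − 5.24×10^9 = 1.72×10^10 K⁴.
Q = 0.19 × 5.67×10⁻⁸ × 4.54×10^-3 × 1.72×10^10 = 0.840 W.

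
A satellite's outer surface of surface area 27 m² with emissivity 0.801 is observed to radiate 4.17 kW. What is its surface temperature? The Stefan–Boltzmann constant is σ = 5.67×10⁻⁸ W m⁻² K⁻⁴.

From P = εσAT⁴, T = (P / εσA)^(1/4) = (4170 / (0.801 × 5.67×10⁻⁸ × 27.0))^(1/4).
T = (3.40×10^9)^(1/4) = 241 K.

T ≈ 241 K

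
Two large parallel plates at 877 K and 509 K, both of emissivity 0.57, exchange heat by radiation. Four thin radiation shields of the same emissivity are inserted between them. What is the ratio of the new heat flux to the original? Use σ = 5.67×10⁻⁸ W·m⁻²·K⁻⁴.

With N identical shields there are N+1 = 5 gaps in series, each with the same radiative resistance, so the flux falls to 1/(N+1) of its unshielded value.

ratio ≈ 0.200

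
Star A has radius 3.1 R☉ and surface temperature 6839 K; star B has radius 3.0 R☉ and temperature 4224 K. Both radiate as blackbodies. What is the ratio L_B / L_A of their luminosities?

L_B/L_A ≈ 0.136

L = 4πR²σT⁴ ∝ R²T⁴, so L_B/L_A = (3.0/3.1)² × (4224/6839)⁴ = 0.937 × 0.146 = 0.136.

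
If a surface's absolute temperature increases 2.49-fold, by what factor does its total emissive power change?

P ∝ T⁴, so the power scales as (2.49)⁴ = 38.4.

factor ≈ 38.4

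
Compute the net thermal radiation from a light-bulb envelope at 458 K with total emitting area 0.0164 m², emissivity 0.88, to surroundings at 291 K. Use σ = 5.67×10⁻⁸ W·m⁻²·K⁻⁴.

Q ≈ 30.1 W

Q = εσA(T⁴ − T_s⁴). T⁴ − T_s⁴ = (458)⁴ − (291)⁴ = 4.40×10^10 − 7.17×10^9 = 3.68×10^10 K⁴.
Q = 0.88 × 5.67×10⁻⁸ × 0.0164 × 3.68×10^10 = 30.1 W.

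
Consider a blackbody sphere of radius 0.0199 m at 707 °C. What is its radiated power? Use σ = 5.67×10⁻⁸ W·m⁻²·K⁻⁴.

P ≈ 260 W

A = 4πr² = 4π × (0.0199)² = 4.98×10^-3 m².
707 °C = 980 K.
P = σAT⁴ = 5.67×10⁻⁸ × 4.98×10^-3 × (980)⁴ = 5.67×10⁻⁸ × 4.98×10^-3 × 9.22×10^11.
P = 260 W.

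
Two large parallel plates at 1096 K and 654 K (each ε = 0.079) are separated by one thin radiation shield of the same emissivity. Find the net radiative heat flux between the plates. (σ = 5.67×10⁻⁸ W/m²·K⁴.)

Each of the 2 gaps contributes resistance (2/ε − 1) = 2/0.079 − 1 = 24.32; total = 48.63.
q = σ(T₁⁴ − T₂⁴) / 48.63 = 5.67×10⁻⁸ × 1.26×10^12 / 48.63 = 1470 W/m².

q ≈ 1470 W/m²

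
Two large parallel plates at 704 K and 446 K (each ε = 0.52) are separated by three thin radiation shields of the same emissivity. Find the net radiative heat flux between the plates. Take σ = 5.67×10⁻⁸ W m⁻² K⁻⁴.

Each of the 4 gaps contributes resistance (2/ε − 1) = 2/0.52 − 1 = 2.846; total = 11.38.
q = σ(T₁⁴ − T₂⁴) / 11.38 = 5.67×10⁻⁸ × 2.06×10^11 / 11.38 = 1030 W/m².

q ≈ 1030 W/m²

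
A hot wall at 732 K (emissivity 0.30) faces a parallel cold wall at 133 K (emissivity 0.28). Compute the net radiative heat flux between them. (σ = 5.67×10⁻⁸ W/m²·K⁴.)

For two large parallel gray plates, q = σ(T₁⁴ − T₂⁴) / (1/ε₁ + 1/ε₂ − 1).
1/ε₁ + 1/ε₂ − 1 = 1/0.30 + 1/0.28 − 1 = 5.905.
T₁⁴ − T₂⁴ = 2.87×10^11 − 3.13×10^8 = 2.87×10^11 K⁴.
q = 5.67×10⁻⁸ × 2.87×10^11 / 5.905 = 2750 W/m².

q ≈ 2750 W/m²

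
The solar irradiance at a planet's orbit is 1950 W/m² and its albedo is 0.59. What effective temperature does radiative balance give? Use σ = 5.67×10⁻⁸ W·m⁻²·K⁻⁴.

Power absorbed = (1−a)S·πR²; power emitted = 4πR²σT⁴. Equating and cancelling πR²:
T = ((1−a)S / 4σ)^(1/4) = (800 / (4 × 5.67×10⁻⁸))^(1/4) = (3.53×10^9)^(1/4).
T = 244 K.

T ≈ 244 K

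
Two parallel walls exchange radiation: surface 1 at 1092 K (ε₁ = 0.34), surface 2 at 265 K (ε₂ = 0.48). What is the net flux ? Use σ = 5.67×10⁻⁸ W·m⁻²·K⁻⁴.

For two large parallel gray plates, q = σ(T₁⁴ − T₂⁴) / (1/ε₁ + 1/ε₂ − 1).
1/ε₁ + 1/ε₂ − 1 = 1/0.34 + 1/0.48 − 1 = 4.025.
T₁⁴ − T₂⁴ = 1.42×10^12 − 4.93×10^9 = 1.42×10^12 K⁴.
q = 5.67×10⁻⁸ × 1.42×10^12 / 4.025 = 20000 W/m².

q ≈ 20000 W/m²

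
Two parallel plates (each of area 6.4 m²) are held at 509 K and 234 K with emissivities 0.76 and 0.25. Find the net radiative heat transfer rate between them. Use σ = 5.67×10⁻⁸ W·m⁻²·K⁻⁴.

For two large parallel gray plates, q = σ(T₁⁴ − T₂⁴) / (1/ε₁ + 1/ε₂ − 1).
1/ε₁ + 1/ε₂ − 1 = 1/0.76 + 1/0.25 − 1 = 4.316.
T₁⁴ − T₂⁴ = 6.71×10^10 − 3.00×10^9 = 6.41×10^10 K⁴.
q = 5.67×10⁻⁸ × 6.41×10^10 / 4.316 = 842 W/m².
Q = q·A = 842 × 6.4 = 5390 W.

Q ≈ 5390 W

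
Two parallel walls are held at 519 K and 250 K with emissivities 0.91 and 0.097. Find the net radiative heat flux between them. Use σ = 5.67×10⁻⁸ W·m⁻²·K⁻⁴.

q ≈ 374 W/m²

For two large parallel gray plates, q = σ(T₁⁴ − T₂⁴) / (1/ε₁ + 1/ε₂ − 1).
1/ε₁ + 1/ε₂ − 1 = 1/0.91 + 1/0.097 − 1 = 10.41.
T₁⁴ − T₂⁴ = 7.26×10^10 − 3.91×10^9 = 6.86×10^10 K⁴.
q = 5.67×10⁻⁸ × 6.86×10^10 / 10.41 = 374 W/m².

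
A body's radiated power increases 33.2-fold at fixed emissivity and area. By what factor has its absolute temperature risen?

P ∝ T⁴ ⇒ T ∝ P^(1/4), so T scales by (33.2)^(1/4) = 2.40.

factor ≈ 2.40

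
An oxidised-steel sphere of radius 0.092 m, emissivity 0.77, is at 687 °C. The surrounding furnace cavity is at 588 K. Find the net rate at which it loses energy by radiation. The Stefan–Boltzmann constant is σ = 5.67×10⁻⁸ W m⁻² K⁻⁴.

A = 4πr² = 4π × (0.092)² = 0.106 m².
Convert: 687 °C = 960 K.
Q = εσA(T⁴ − T_s⁴). T⁴ − T_s⁴ = (960)⁴ − (588)⁴ = 8.49×10^11 − 1.20×10^11 = 7.30×10^11 K⁴.
Q = 0.77 × 5.67×10⁻⁸ × 0.106 × 7.30×10^11 = 3390 W.

Q ≈ 3390 W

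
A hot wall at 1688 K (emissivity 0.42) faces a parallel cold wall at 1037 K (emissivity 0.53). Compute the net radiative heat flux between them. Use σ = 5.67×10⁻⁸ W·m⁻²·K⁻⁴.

For two large parallel gray plates, q = σ(T₁⁴ − T₂⁴) / (1/ε₁ + 1/ε₂ − 1).
1/ε₁ + 1/ε₂ − 1 = 1/0.42 + 1/0.53 − 1 = 3.268.
T₁⁴ − T₂⁴ = 8.12×10^12 − 1.16×10^12 = 6.96×10^12 K⁴.
q = 5.67×10⁻⁸ × 6.96×10^12 / 3.268 = 1.21×10^5 W/m².

q ≈ 1.21×10^5 W/m²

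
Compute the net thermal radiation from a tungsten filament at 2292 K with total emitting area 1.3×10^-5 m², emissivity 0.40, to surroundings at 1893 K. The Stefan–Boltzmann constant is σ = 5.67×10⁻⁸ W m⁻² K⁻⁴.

Q ≈ 4.35 W

Q = εσA(T⁴ − T_s⁴). T⁴ − T_s⁴ = (2292)⁴ − (1893)⁴ = 2.76×10^13 − 1.28×10^13 = 1.48×10^13 K⁴.
Q = 0.40 × 5.67×10⁻⁸ × 1.30×10^-5 × 1.48×10^13 = 4.35 W.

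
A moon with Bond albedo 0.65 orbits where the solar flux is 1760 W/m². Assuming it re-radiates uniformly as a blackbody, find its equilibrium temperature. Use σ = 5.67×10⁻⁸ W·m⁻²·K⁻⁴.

Power absorbed = (1−a)S·πR²; power emitted = 4πR²σT⁴. Equating and cancelling πR²:
T = ((1−a)S / 4σ)^(1/4) = (616 / (4 × 5.67×10⁻⁸))^(1/4) = (2.72×10^9)^(1/4).
T = 228 K.

T ≈ 228 K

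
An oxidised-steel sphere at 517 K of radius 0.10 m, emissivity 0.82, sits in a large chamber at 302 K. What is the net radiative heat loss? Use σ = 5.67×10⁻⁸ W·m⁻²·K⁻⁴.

A = 4πr² = 4π × (0.10)² = 0.126 m².
Q = εσA(T⁴ − T_s⁴). T⁴ − T_s⁴ = (517)⁴ − (302)⁴ = 7.14×10^10 − 8.32×10^9 = 6.31×10^10 K⁴.
Q = 0.82 × 5.67×10⁻⁸ × 0.126 × 6.31×10^10 = 369 W.

Q ≈ 369 W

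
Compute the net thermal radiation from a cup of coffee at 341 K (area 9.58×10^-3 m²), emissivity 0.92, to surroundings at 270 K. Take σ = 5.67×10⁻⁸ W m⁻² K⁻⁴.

Q ≈ 4.10 W

Q = εσA(T⁴ − T_s⁴). T⁴ − T_s⁴ = (341)⁴ − (270)⁴ = 1.35×10^10 − 5.31×10^9 = 8.21×10^9 K⁴.
Q = 0.92 × 5.67×10⁻⁸ × 9.58×10^-3 × 8.21×10^9 = 4.10 W.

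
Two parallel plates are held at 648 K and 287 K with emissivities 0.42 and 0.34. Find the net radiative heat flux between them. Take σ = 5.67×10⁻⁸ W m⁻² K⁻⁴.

q ≈ 2220 W/m²

For two large parallel gray plates, q = σ(T₁⁴ − T₂⁴) / (1/ε₁ + 1/ε₂ − 1).
1/ε₁ + 1/ε₂ − 1 = 1/0.42 + 1/0.34 − 1 = 4.322.
T₁⁴ − T₂⁴ = 1.76×10^11 − 6.78×10^9 = 1.70×10^11 K⁴.
q = 5.67×10⁻⁸ × 1.70×10^11 / 4.322 = 2220 W/m².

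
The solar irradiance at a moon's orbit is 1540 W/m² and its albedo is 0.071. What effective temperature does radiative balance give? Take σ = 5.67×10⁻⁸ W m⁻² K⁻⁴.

T ≈ 282 K

Power absorbed = (1−a)S·πR²; power emitted = 4πR²σT⁴. Equating and cancelling πR²:
T = ((1−a)S / 4σ)^(1/4) = (1430 / (4 × 5.67×10⁻⁸))^(1/4) = (6.31×10^9)^(1/4).
T = 282 K.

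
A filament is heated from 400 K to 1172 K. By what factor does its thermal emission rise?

ratio ≈ 73.7

P ∝ T⁴, so the ratio is (1172/400)⁴ = (2.930)⁴ = 73.7.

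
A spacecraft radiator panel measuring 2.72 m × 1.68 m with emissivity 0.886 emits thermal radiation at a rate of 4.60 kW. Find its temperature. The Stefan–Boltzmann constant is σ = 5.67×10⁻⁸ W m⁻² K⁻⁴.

T ≈ 376 K

A = 2.72 × 1.68 = 4.57 m².
From P = εσAT⁴, T = (P / εσA)^(1/4) = (4600 / (0.886 × 5.67×10⁻⁸ × 4.57))^(1/4).
T = (2.00×10^10)^(1/4) = 376 K.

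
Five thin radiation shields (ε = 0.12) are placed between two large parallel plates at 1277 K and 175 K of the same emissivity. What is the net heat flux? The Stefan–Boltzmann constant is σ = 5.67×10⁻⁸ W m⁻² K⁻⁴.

Each of the 6 gaps contributes resistance (2/ε − 1) = 2/0.12 − 1 = 15.67; total = 94.00.
q = σ(T₁⁴ − T₂⁴) / 94.00 = 5.67×10⁻⁸ × 2.66×10^12 / 94.00 = 1600 W/m².

q ≈ 1600 W/m²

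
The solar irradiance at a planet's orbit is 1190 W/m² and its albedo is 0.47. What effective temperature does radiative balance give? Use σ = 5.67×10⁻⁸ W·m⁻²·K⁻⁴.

Power absorbed = (1−a)S·πR²; power emitted = 4πR²σT⁴. Equating and cancelling πR²:
T = ((1−a)S / 4σ)^(1/4) = (631 / (4 × 5.67×10⁻⁸))^(1/4) = (2.78×10^9)^(1/4).
T = 230 K.

T ≈ 230 K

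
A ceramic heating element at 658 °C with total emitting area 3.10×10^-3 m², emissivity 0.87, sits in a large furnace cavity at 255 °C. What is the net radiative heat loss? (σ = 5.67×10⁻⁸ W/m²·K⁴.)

Convert: 658 °C = 931 K; 255 °C = 528 K.
Q = εσA(T⁴ − T_s⁴). T⁴ − T_s⁴ = (931)⁴ − (528)⁴ = 7.51×10^11 − 7.77×10^10 = 6.74×10^11 K⁴.
Q = 0.87 × 5.67×10⁻⁸ × 3.10×10^-3 × 6.74×10^11 = 103 W.

Q ≈ 103 W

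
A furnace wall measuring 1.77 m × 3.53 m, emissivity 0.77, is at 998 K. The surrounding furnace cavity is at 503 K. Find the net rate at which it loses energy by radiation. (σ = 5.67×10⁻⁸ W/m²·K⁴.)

A = 1.77 × 3.53 = 6.25 m².
Q = εσA(T⁴ − T_s⁴). T⁴ − T_s⁴ = (998)⁴ − (503)⁴ = 9.92×10^11 − 6.40×10^10 = 9.28×10^11 K⁴.
Q = 0.77 × 5.67×10⁻⁸ × 6.25 × 9.28×10^11 = 2.53×10^5 W.

Q ≈ 2.53×10^5 W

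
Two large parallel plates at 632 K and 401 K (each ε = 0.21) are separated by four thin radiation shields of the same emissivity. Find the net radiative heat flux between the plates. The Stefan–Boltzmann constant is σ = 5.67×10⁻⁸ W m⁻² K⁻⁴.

q ≈ 178 W/m²

Each of the 5 gaps contributes resistance (2/ε − 1) = 2/0.21 − 1 = 8.524; total = 42.62.
q = σ(T₁⁴ − T₂⁴) / 42.62 = 5.67×10⁻⁸ × 1.34×10^11 / 42.62 = 178 W/m².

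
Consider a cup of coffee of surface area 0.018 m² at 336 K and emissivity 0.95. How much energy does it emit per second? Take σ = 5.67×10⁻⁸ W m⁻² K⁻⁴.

P ≈ 12.4 W

P = εσAT⁴ = 0.95 × 5.67×10⁻⁸ × 0.0180 × (336)⁴ = 0.95 × 5.67×10⁻⁸ × 0.0180 × 1.27×10^10.
P = 12.4 W.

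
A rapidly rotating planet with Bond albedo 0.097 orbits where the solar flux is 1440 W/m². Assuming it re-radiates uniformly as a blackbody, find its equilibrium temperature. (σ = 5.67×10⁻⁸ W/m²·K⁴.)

T ≈ 275 K

Power absorbed = (1−a)S·πR²; power emitted = 4πR²σT⁴. Equating and cancelling πR²:
T = ((1−a)S / 4σ)^(1/4) = (1300 / (4 × 5.67×10⁻⁸))^(1/4) = (5.73×10^9)^(1/4).
T = 275 K.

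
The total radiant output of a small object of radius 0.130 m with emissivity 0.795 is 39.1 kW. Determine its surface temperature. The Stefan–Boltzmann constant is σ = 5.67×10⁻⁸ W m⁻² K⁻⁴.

T ≈ 1420 K

A = 4πr² = 4π × (0.130)² = 0.212 m².
From P = εσAT⁴, T = (P / εσA)^(1/4) = (39100 / (0.795 × 5.67×10⁻⁸ × 0.212))^(1/4).
T = (4.08×10^12)^(1/4) = 1420 K.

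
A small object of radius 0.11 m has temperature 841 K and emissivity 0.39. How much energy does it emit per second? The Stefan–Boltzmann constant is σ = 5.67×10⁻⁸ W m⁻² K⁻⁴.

A = 4πr² = 4π × (0.11)² = 0.152 m².
P = εσAT⁴ = 0.39 × 5.67×10⁻⁸ × 0.152 × (841)⁴ = 0.39 × 5.67×10⁻⁸ × 0.152 × 5.00×10^11.
P = 1680 W.

P ≈ 1680 W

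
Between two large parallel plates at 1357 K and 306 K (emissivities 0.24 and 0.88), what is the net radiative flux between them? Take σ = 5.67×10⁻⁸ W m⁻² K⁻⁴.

q ≈ 44600 W/m²

For two large parallel gray plates, q = σ(T₁⁴ − T₂⁴) / (1/ε₁ + 1/ε₂ − 1).
1/ε₁ + 1/ε₂ − 1 = 1/0.24 + 1/0.88 − 1 = 4.303.
T₁⁴ − T₂⁴ = 3.39×10^12 − 8.77×10^9 = 3.38×10^12 K⁴.
q = 5.67×10⁻⁸ × 3.38×10^12 / 4.303 = 44600 W/m².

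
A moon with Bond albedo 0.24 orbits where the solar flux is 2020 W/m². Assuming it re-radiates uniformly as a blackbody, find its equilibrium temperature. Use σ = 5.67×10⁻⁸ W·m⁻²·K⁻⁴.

T ≈ 287 K

Power absorbed = (1−a)S·πR²; power emitted = 4πR²σT⁴. Equating and cancelling πR²:
T = ((1−a)S / 4σ)^(1/4) = (1540 / (4 × 5.67×10⁻⁸))^(1/4) = (6.77×10^9)^(1/4).
T = 287 K.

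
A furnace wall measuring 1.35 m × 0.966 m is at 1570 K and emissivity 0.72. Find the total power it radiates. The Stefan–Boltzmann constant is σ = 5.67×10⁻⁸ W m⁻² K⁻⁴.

P ≈ 3.23×10^5 W

A = 1.35 × 0.966 = 1.30 m².
P = εσAT⁴ = 0.72 × 5.67×10⁻⁸ × 1.30 × (1570)⁴ = 0.72 × 5.67×10⁻⁸ × 1.30 × 6.08×10^12.
P = 3.23×10^5 W.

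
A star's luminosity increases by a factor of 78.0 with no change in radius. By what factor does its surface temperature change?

factor ≈ 2.97

P ∝ T⁴ ⇒ T ∝ P^(1/4), so T scales by (78.0)^(1/4) = 2.97.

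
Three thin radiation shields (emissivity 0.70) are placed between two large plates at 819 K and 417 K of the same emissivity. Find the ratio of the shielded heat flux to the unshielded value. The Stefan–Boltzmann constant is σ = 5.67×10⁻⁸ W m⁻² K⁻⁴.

With N identical shields there are N+1 = 4 gaps in series, each with the same radiative resistance, so the flux falls to 1/(N+1) of its unshielded value.

ratio ≈ 0.250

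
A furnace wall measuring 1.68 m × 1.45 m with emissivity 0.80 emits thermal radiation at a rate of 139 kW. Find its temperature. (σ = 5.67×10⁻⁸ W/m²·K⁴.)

A = 1.68 × 1.45 = 2.44 m².
From P = εσAT⁴, T = (P / εσA)^(1/4) = (1.39×10^5 / (0.80 × 5.67×10⁻⁸ × 2.44))^(1/4).
T = (1.26×10^12)^(1/4) = 1060 K.

T ≈ 1060 K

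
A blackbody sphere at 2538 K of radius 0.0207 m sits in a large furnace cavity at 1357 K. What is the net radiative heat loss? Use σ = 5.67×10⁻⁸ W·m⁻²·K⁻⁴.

A = 4πr² = 4π × (0.0207)² = 5.38×10^-3 m².
Q = σA(T⁴ − T_s⁴). T⁴ − T_s⁴ = (2538)⁴ − (1357)⁴ = 4.15×10^13 − 3.39×10^12 = 3.81×10^13 K⁴.
Q = 5.67×10⁻⁸ × 5.38×10^-3 × 3.81×10^13 = 11600 W.

Q ≈ 11600 W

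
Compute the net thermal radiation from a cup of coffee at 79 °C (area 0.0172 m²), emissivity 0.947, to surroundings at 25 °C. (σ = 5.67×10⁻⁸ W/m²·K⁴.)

Q ≈ 6.90 W

Convert: 79 °C = 352 K; 25 °C = 298 K.
Q = εσA(T⁴ − T_s⁴). T⁴ − T_s⁴ = (352)⁴ − (298)⁴ = 1.54×10^10 − 7.89×10^9 = 7.47×10^9 K⁴.
Q = 0.947 × 5.67×10⁻⁸ × 0.0172 × 7.47×10^9 = 6.90 W.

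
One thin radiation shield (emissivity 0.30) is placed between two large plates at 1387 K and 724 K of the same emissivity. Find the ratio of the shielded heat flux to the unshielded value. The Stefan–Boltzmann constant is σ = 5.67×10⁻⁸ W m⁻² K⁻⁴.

ratio ≈ 0.500

With N identical shields there are N+1 = 2 gaps in series, each with the same radiative resistance, so the flux falls to 1/(N+1) of its unshielded value.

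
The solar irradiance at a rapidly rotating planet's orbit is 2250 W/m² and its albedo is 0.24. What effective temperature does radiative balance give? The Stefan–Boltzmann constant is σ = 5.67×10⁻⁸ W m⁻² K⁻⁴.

T ≈ 295 K

Power absorbed = (1−a)S·πR²; power emitted = 4πR²σT⁴. Equating and cancelling πR²:
T = ((1−a)S / 4σ)^(1/4) = (1710 / (4 × 5.67×10⁻⁸))^(1/4) = (7.54×10^9)^(1/4).
T = 295 K.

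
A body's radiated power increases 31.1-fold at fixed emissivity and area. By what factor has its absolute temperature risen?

P ∝ T⁴ ⇒ T ∝ P^(1/4), so T scales by (31.1)^(1/4) = 2.36.

factor ≈ 2.36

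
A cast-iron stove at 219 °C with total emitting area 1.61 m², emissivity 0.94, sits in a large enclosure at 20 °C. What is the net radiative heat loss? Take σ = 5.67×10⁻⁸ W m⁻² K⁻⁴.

Q ≈ 4400 W

Convert: 219 °C = 492 K; 20 °C = 293 K.
Q = εσA(T⁴ − T_s⁴). T⁴ − T_s⁴ = (492)⁴ − (293)⁴ = 5.86×10^10 − 7.37×10^9 = 5.12×10^10 K⁴.
Q = 0.94 × 5.67×10⁻⁸ × 1.61 × 5.12×10^10 = 4400 W.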